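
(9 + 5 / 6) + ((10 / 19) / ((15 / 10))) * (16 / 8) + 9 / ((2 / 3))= 1370 / 57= 24.04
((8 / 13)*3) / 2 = 12 / 13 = 0.92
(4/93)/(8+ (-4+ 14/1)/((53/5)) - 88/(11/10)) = -106/175119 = -0.00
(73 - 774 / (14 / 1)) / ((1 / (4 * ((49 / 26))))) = 1736 / 13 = 133.54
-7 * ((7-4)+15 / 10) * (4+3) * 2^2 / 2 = -441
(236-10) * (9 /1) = 2034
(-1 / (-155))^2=1 / 24025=0.00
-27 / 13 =-2.08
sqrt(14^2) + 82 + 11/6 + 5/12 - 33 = 261/4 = 65.25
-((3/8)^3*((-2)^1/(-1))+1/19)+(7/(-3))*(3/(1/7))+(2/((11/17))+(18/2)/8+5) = -39.94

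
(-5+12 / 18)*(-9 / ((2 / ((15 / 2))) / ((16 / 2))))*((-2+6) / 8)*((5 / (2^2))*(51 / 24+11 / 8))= 20475 / 8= 2559.38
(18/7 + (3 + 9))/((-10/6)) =-306/35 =-8.74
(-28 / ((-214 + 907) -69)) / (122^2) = -7 / 2321904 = -0.00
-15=-15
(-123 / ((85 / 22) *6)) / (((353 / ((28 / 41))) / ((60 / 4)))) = -924 / 6001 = -0.15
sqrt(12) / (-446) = -sqrt(3) / 223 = -0.01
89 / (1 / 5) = 445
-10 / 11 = -0.91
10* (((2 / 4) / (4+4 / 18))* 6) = 135 / 19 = 7.11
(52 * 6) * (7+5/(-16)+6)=7917/2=3958.50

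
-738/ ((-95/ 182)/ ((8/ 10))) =537264/ 475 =1131.08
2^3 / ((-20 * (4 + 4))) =-1 / 20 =-0.05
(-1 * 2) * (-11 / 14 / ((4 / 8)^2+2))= 0.70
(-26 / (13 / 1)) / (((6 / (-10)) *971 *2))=5 / 2913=0.00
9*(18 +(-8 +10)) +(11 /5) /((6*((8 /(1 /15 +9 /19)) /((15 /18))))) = 7388047 /41040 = 180.02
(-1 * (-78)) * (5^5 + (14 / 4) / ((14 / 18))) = 244101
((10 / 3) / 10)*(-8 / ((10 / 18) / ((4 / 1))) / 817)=-96 / 4085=-0.02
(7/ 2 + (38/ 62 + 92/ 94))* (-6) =-44511/ 1457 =-30.55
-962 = -962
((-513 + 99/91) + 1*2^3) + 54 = -40942/91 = -449.91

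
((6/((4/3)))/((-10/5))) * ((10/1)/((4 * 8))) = -0.70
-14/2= -7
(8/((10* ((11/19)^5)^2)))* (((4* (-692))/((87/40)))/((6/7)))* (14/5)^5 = -1022257478454289726480384/21155211940190625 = -48321779.11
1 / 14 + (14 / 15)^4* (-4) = -2100671 / 708750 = -2.96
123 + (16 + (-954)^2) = 910255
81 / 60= 1.35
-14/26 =-7/13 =-0.54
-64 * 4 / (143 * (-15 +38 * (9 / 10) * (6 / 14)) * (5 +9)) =160 / 429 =0.37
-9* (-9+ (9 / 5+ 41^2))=-75321 / 5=-15064.20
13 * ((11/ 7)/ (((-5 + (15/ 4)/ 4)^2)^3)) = 184549376/ 40610171875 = 0.00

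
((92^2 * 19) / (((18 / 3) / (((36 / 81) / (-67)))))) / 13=-321632 / 23517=-13.68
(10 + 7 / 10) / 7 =107 / 70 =1.53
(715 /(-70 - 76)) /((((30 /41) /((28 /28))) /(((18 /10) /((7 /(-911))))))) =16023579 /10220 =1567.86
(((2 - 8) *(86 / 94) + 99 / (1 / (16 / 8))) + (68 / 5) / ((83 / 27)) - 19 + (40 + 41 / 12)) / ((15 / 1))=51809509 / 3510900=14.76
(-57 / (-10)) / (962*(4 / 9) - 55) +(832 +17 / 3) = 84262429 / 100590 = 837.68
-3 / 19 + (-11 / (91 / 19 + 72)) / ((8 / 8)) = -8348 / 27721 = -0.30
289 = 289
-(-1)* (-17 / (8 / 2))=-4.25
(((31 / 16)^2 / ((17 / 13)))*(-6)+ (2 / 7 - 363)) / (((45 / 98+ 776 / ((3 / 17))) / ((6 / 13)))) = -0.04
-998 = -998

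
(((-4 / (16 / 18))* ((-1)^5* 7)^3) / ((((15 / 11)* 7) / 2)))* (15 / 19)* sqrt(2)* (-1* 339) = -1644489* sqrt(2) / 19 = -122403.09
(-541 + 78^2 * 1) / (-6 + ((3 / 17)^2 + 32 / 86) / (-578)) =-39814293658 / 43101847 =-923.73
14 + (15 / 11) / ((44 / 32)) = 1814 / 121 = 14.99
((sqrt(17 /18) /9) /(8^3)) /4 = sqrt(34) /110592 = 0.00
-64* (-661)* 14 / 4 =148064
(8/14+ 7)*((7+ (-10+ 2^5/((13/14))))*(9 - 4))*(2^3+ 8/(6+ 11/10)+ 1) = 77928815/6461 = 12061.42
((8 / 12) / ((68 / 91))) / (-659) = -0.00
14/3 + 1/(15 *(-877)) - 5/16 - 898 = -62698197/70160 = -893.65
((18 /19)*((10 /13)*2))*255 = 91800 /247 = 371.66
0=0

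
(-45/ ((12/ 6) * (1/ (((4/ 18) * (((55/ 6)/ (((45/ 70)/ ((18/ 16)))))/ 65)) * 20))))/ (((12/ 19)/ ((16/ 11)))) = -6650/ 117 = -56.84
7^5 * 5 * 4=336140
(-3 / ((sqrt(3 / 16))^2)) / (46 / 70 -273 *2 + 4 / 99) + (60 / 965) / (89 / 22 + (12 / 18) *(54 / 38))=31808329608 / 761062719143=0.04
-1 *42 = -42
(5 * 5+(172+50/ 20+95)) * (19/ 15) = 11191/ 30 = 373.03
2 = 2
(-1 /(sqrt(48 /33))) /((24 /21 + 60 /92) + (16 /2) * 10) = -161 * sqrt(11) /52676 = -0.01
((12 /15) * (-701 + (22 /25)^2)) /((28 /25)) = -437641 /875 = -500.16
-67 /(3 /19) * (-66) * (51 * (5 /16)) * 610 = 1089083325 /4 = 272270831.25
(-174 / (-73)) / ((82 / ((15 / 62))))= 1305 / 185566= 0.01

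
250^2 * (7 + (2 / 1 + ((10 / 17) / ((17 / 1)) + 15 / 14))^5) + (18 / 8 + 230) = 5016194024515308288864669 / 271062475878770744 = 18505674.78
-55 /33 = -5 /3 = -1.67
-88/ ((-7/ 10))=880/ 7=125.71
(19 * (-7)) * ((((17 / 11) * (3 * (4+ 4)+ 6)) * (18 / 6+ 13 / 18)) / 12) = -757435 / 396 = -1912.71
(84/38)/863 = 42/16397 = 0.00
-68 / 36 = -17 / 9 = -1.89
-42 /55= -0.76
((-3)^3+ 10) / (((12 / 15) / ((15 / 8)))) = -1275 / 32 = -39.84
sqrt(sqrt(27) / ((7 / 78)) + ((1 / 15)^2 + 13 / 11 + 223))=sqrt(44594550 * sqrt(3) + 299070079) / 1155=16.80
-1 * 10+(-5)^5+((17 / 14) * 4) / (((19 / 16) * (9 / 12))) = -1248689 / 399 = -3129.55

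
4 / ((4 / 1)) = 1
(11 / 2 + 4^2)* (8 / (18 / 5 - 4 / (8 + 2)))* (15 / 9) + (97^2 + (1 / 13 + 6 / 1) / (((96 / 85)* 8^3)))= 9498.59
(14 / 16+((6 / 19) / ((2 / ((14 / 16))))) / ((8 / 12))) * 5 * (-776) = -159565 / 38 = -4199.08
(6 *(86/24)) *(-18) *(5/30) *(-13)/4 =1677/8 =209.62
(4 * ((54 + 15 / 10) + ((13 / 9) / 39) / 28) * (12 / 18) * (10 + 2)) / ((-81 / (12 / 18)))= -671344 / 45927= -14.62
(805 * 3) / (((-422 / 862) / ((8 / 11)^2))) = -66615360 / 25531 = -2609.20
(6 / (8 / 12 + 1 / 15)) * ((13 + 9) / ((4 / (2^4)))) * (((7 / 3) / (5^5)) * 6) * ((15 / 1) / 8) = 756 / 125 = 6.05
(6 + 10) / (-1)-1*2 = -18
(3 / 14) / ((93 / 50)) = 0.12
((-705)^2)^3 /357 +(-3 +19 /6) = 343927169767200.80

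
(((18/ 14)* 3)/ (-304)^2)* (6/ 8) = 81/ 2587648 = 0.00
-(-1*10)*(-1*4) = -40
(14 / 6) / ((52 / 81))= 189 / 52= 3.63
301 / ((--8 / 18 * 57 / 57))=2709 / 4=677.25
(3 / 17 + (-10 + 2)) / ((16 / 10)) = -665 / 136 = -4.89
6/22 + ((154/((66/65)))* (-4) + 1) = -19978/33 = -605.39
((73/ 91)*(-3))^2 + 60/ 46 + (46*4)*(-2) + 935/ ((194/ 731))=116843266461/ 36949822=3162.21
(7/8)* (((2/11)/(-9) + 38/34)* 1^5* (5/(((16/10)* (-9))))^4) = 5050390625/361829597184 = 0.01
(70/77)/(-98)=-5/539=-0.01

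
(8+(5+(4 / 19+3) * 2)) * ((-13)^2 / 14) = 62361 / 266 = 234.44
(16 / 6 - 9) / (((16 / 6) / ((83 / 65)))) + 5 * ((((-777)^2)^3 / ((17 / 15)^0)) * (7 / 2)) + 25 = 2002476854989424361323 / 520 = 3850917028825816079.47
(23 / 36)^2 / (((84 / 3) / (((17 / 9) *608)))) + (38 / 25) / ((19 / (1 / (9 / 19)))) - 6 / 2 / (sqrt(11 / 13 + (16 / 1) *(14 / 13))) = 16.21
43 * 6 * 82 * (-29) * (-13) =7975812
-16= -16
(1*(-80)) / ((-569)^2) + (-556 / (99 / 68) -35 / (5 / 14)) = -15381893030 / 32052339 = -479.90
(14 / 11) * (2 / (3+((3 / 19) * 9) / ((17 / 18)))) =9044 / 16005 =0.57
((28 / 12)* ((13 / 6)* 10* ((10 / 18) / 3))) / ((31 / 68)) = 154700 / 7533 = 20.54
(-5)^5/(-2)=3125/2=1562.50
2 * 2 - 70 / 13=-18 / 13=-1.38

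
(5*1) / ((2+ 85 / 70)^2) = 196 / 405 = 0.48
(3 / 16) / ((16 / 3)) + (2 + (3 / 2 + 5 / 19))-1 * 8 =-20437 / 4864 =-4.20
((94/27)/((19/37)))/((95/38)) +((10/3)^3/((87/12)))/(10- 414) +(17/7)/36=194002159/70120260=2.77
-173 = -173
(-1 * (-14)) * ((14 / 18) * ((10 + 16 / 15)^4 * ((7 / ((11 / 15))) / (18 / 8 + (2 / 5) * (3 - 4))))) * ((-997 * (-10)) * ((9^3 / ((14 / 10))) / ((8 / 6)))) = 3281192287342.23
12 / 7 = 1.71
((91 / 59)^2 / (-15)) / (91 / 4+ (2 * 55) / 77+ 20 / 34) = -3941756 / 615562635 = -0.01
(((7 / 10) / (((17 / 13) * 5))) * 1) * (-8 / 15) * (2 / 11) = -728 / 70125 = -0.01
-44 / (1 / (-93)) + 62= 4154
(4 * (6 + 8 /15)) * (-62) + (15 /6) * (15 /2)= -96091 /60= -1601.52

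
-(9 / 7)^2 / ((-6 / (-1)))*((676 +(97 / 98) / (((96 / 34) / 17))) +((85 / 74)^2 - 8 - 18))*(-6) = 1086.52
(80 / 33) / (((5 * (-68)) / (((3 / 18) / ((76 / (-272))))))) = 8 / 1881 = 0.00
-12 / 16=-3 / 4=-0.75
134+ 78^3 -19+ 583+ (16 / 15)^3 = 1603972846 / 3375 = 475251.21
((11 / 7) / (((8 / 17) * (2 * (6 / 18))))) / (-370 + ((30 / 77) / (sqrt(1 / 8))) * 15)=-0.01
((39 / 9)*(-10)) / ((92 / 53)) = -3445 / 138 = -24.96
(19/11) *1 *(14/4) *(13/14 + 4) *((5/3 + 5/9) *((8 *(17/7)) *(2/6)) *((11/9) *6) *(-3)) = -594320/63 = -9433.65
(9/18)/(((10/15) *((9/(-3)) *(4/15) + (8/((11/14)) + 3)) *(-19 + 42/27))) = -0.00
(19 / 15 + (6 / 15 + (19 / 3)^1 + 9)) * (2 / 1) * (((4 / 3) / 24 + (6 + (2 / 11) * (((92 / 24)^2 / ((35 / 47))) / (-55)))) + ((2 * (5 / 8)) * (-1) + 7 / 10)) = 70501703 / 381150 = 184.97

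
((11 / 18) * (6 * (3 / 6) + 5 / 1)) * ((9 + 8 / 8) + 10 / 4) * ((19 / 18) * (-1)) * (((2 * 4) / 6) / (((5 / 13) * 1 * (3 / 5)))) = -271700 / 729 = -372.70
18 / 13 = 1.38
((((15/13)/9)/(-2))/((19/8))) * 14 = -280/741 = -0.38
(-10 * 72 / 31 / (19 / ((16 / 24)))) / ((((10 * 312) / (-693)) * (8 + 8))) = 693 / 61256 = 0.01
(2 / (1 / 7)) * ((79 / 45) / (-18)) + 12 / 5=1.03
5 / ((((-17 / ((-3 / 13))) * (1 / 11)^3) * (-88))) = -1815 / 1768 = -1.03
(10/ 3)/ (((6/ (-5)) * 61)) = -25/ 549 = -0.05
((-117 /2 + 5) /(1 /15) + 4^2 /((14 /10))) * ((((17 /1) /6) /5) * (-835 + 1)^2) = -2182596765 /7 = -311799537.86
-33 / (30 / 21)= -231 / 10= -23.10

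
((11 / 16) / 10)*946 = 5203 / 80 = 65.04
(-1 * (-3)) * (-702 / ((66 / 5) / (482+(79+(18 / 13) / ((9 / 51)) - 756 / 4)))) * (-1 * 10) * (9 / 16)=14999175 / 44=340890.34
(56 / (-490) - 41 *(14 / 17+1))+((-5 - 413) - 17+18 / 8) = -1208157 / 2380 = -507.63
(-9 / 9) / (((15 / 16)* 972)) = -0.00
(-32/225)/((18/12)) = -64/675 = -0.09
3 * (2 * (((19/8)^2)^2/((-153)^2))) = 130321/15980544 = 0.01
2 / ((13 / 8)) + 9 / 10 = 277 / 130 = 2.13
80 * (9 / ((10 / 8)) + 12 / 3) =896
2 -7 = -5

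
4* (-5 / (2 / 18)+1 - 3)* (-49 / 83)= 9212 / 83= 110.99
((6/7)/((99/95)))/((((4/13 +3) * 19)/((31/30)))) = 403/29799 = 0.01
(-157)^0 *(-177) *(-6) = 1062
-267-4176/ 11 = -7113/ 11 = -646.64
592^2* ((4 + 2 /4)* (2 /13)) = 242628.92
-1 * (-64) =64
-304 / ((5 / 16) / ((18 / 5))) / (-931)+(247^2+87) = 74847208 / 1225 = 61099.76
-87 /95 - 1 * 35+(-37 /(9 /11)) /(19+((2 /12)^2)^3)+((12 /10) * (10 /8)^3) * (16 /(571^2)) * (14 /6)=-420597498830091 /10982909532470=-38.30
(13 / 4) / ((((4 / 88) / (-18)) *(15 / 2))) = -858 / 5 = -171.60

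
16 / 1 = 16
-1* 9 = -9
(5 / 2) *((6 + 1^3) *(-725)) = -25375 / 2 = -12687.50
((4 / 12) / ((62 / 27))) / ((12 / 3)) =0.04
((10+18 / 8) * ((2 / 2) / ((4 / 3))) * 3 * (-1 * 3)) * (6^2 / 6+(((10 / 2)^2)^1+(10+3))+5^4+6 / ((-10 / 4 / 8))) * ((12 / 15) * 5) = -4298427 / 20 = -214921.35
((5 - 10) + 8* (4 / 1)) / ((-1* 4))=-27 / 4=-6.75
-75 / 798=-25 / 266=-0.09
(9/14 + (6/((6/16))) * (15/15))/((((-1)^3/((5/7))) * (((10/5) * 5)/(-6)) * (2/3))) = 2097/196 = 10.70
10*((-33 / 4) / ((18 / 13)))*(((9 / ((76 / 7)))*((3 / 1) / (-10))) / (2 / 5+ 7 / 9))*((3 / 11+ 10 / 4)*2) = 2248155 / 32224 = 69.77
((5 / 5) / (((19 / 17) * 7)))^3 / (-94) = -0.00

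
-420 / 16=-105 / 4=-26.25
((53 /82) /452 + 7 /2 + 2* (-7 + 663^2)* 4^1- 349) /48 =43440867395 /593024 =73253.14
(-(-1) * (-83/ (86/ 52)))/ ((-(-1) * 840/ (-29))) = 31291/ 18060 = 1.73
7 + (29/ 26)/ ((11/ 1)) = 2031/ 286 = 7.10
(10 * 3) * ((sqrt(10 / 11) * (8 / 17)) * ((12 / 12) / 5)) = 48 * sqrt(110) / 187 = 2.69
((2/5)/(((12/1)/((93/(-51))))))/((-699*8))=31/2851920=0.00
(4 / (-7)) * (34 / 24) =-17 / 21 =-0.81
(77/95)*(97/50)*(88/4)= 82159/2375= 34.59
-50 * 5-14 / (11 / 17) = -2988 / 11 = -271.64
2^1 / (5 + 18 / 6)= 1 / 4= 0.25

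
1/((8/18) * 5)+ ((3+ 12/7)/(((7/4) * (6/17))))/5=1937/980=1.98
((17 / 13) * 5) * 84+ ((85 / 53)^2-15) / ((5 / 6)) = 19511664 / 36517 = 534.32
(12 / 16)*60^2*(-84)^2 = 19051200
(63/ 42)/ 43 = 3/ 86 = 0.03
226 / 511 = 0.44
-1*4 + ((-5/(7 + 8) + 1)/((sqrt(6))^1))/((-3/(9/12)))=-4 - sqrt(6)/36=-4.07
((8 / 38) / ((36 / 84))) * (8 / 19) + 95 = 103109 / 1083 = 95.21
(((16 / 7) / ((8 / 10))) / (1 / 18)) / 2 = 180 / 7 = 25.71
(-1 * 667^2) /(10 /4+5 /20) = -1779556 /11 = -161777.82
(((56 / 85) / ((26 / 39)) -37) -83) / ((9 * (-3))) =1124 / 255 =4.41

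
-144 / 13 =-11.08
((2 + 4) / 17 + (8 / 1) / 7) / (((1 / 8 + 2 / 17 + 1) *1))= 1424 / 1183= 1.20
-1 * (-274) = 274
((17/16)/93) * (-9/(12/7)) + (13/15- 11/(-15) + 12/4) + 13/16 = 53097/9920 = 5.35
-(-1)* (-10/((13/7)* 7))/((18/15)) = -25/39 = -0.64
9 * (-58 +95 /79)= -40383 /79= -511.18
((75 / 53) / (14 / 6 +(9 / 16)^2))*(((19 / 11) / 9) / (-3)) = -24320 / 711843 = -0.03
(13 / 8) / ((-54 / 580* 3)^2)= 273325 / 13122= 20.83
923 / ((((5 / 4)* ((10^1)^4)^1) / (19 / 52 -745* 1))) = -2749191 / 50000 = -54.98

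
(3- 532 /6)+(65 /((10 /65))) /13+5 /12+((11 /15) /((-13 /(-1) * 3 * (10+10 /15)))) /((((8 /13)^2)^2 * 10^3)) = -103710695833 /1966080000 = -52.75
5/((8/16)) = 10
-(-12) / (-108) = -1 / 9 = -0.11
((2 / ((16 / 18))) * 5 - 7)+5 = 37 / 4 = 9.25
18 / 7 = 2.57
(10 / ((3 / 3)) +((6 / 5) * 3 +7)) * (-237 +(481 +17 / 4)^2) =387659967 / 80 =4845749.59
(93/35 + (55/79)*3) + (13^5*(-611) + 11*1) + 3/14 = -1254535838931/5530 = -226860007.04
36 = 36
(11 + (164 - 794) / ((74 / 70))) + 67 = -517.95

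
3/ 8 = 0.38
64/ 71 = 0.90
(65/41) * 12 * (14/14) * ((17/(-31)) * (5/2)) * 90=-2983500/1271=-2347.36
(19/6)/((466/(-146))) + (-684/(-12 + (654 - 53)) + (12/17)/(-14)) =-11365703/5157222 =-2.20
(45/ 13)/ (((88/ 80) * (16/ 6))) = 675/ 572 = 1.18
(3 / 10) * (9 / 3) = 9 / 10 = 0.90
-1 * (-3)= 3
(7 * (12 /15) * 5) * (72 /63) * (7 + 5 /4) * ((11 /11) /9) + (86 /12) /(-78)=13685 /468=29.24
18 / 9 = 2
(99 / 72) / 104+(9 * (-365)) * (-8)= 21864971 / 832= 26280.01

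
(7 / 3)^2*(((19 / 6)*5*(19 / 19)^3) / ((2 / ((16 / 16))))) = 4655 / 108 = 43.10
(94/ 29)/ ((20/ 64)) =1504/ 145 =10.37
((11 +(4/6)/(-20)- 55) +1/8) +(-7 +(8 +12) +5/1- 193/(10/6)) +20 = -2921/24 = -121.71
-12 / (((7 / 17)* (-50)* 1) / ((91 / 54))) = 221 / 225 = 0.98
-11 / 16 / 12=-11 / 192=-0.06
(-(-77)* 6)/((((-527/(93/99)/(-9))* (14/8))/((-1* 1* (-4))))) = 288/17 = 16.94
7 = 7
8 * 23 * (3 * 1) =552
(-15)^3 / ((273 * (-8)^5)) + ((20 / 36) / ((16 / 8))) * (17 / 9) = 126821365 / 241532928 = 0.53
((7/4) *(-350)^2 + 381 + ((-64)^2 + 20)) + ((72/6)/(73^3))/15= 425724644124/1945085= 218872.00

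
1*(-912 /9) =-304 /3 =-101.33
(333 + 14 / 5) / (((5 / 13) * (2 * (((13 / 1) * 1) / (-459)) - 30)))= -10018593 / 344900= -29.05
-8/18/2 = -2/9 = -0.22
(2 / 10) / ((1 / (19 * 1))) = 19 / 5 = 3.80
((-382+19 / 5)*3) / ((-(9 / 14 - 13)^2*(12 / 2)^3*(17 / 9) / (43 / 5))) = 3984337 / 25439650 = 0.16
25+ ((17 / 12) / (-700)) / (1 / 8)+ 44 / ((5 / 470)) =4369033 / 1050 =4160.98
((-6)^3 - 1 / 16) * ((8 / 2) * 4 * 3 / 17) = -10371 / 17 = -610.06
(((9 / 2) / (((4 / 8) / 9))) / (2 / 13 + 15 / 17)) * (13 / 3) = 77571 / 229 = 338.74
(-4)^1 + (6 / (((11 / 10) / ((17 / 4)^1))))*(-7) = -1829 / 11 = -166.27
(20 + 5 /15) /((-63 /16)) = -976 /189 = -5.16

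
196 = 196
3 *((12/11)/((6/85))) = 510/11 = 46.36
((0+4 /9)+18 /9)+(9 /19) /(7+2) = 427 /171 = 2.50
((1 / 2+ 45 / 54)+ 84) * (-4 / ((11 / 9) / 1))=-279.27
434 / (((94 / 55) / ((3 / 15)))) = 2387 / 47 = 50.79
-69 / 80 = -0.86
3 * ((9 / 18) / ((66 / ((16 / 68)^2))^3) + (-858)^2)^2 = 407774296556812211807422014505337104 / 250812652469785208341803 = 1625812304688.00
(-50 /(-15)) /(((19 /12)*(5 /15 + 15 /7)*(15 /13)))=14 /19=0.74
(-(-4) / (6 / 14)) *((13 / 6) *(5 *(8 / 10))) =728 / 9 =80.89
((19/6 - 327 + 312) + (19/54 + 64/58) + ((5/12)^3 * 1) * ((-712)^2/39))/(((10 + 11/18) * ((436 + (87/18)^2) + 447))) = 227173688/2349516403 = 0.10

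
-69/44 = -1.57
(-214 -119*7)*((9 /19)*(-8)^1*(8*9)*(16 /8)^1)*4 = 43421184 /19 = 2285325.47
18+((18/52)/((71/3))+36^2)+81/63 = 16996311/12922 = 1315.30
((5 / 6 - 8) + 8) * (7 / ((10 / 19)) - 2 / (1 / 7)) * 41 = -287 / 12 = -23.92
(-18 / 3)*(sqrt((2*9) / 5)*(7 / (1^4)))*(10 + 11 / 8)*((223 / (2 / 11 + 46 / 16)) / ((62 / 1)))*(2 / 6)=-4687683*sqrt(10) / 41695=-355.53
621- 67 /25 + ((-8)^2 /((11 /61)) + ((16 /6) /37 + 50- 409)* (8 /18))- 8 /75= 223515958 /274725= 813.60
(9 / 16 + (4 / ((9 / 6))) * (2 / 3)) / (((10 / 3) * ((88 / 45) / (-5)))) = -5055 / 2816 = -1.80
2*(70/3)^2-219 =7829/9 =869.89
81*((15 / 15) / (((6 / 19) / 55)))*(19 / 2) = 536085 / 4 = 134021.25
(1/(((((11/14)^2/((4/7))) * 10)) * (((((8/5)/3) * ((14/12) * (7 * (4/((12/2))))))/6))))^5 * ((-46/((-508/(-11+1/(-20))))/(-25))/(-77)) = -70893300441132/532870294679452431625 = -0.00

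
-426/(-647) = 0.66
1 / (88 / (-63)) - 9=-855 / 88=-9.72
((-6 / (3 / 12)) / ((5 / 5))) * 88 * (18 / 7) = -38016 / 7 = -5430.86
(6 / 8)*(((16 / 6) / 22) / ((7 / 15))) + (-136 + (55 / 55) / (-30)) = -313787 / 2310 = -135.84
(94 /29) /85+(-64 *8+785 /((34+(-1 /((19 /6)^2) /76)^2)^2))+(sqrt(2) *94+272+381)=94 *sqrt(2)+35752018482525957074852 /252277201329123240785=274.65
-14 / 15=-0.93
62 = 62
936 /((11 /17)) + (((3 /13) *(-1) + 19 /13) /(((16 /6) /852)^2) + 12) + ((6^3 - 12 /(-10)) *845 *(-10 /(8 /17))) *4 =-2212681074 /143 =-15473294.22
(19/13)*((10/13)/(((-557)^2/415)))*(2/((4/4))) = 157700/52432081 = 0.00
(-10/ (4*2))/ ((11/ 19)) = -95/ 44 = -2.16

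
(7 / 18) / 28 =1 / 72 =0.01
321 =321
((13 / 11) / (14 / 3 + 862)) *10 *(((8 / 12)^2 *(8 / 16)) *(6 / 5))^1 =1 / 275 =0.00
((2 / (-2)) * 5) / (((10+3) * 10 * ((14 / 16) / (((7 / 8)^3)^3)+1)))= -5764801 / 586092442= -0.01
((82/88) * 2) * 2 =41/11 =3.73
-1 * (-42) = 42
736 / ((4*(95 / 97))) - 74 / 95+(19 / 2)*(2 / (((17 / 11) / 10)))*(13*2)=5464458 / 1615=3383.57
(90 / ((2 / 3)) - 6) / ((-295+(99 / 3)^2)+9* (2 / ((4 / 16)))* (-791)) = -3 / 1306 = -0.00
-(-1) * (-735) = -735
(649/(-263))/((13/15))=-9735/3419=-2.85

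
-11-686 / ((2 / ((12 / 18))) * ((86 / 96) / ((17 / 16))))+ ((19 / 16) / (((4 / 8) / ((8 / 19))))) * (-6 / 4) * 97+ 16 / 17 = -623935 / 1462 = -426.77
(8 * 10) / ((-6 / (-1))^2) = 20 / 9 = 2.22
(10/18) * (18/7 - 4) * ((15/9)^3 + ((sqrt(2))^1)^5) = -200 * sqrt(2)/63 - 6250/1701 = -8.16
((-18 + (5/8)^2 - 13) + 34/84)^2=1647954025/1806336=912.32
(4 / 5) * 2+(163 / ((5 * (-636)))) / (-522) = 2656099 / 1659960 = 1.60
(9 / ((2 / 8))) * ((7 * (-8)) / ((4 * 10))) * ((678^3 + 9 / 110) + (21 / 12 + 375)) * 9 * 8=-311017863283848 / 275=-1130974048304.90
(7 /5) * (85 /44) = 119 /44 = 2.70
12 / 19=0.63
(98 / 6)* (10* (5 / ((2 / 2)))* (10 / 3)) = 24500 / 9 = 2722.22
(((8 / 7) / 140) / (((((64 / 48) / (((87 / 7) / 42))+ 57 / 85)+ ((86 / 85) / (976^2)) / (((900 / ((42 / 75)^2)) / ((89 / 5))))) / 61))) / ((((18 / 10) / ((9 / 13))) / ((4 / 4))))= 5924204100000000 / 160115000114947787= 0.04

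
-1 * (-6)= 6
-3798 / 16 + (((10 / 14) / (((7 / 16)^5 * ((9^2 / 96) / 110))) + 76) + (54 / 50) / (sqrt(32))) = 27 * sqrt(2) / 200 + 143538609607 / 25412184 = 5648.61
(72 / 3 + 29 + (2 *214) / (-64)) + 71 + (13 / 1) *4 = 2709 / 16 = 169.31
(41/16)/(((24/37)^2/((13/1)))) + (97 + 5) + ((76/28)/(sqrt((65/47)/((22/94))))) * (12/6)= 38 * sqrt(715)/455 + 1669709/9216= 183.41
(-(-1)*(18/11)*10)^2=32400/121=267.77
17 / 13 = 1.31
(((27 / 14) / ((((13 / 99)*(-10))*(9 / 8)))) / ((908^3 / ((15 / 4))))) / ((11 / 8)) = -0.00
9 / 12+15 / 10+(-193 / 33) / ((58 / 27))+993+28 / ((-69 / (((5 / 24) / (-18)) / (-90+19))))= 41879778445 / 42195087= 992.53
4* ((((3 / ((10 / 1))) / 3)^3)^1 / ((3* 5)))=1 / 3750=0.00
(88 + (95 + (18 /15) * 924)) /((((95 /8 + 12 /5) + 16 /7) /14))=5063856 /4637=1092.05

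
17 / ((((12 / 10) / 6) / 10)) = 850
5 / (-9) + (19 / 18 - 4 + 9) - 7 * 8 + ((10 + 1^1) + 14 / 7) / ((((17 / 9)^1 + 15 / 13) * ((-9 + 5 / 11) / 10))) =-928621 / 16732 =-55.50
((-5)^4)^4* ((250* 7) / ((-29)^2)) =267028808593750 / 841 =317513446603.75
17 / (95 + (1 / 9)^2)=1377 / 7696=0.18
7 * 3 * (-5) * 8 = -840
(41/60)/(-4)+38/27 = 2671/2160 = 1.24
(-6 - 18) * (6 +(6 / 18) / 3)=-440 / 3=-146.67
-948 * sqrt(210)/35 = -392.51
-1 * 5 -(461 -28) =-438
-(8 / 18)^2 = -16 / 81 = -0.20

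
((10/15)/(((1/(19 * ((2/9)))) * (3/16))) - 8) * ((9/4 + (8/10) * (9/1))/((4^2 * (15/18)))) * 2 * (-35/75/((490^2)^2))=-71/882367500000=-0.00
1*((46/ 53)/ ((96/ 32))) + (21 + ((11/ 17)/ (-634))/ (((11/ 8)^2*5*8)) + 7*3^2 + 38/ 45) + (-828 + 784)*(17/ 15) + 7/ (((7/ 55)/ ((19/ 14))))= 43509512087/ 395865162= 109.91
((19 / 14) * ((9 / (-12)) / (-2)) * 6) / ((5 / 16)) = 9.77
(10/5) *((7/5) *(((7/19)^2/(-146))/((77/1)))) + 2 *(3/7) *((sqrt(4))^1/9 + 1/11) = 0.27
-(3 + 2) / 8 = -5 / 8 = -0.62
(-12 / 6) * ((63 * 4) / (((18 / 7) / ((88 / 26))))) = -8624 / 13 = -663.38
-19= -19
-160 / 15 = -32 / 3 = -10.67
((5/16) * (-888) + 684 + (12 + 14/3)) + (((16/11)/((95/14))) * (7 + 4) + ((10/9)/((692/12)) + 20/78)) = 545846101/1281930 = 425.80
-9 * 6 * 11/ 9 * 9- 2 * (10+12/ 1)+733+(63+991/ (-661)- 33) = 81634/ 661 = 123.50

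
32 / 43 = 0.74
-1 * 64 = -64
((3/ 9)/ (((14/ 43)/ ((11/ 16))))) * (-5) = -2365/ 672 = -3.52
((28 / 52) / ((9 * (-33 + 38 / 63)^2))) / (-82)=-3087 / 4440615946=-0.00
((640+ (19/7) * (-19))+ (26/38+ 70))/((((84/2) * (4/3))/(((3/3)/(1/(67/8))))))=2936677/29792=98.57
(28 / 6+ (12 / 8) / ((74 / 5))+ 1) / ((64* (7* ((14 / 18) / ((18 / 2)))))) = 69147 / 464128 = 0.15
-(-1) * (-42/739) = -42/739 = -0.06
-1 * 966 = -966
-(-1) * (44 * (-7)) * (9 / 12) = -231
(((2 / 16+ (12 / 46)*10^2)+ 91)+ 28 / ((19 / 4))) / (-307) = -430381 / 1073272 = -0.40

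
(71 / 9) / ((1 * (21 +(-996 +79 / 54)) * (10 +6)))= -213 / 420568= -0.00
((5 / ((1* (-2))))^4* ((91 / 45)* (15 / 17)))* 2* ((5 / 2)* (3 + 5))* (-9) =-853125 / 34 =-25091.91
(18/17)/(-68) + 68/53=38827/30634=1.27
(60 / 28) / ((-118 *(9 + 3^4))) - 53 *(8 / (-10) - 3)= 4990687 / 24780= 201.40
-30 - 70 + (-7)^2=-51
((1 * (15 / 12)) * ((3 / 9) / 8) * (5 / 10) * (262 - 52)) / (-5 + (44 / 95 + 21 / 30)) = -16625 / 11664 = -1.43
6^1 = 6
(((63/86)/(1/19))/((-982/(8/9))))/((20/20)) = -266/21113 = -0.01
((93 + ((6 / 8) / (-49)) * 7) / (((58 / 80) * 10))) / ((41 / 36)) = 93636 / 8323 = 11.25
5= 5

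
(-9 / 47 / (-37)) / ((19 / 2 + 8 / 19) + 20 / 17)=0.00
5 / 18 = 0.28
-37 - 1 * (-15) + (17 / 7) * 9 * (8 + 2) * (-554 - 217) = -168540.57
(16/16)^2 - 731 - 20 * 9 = -910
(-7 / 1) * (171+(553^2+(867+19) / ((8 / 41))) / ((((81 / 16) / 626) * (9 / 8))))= -174074805989 / 729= -238785742.10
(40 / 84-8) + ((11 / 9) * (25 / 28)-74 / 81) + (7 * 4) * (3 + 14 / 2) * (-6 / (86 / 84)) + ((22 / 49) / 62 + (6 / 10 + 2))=-174134074291 / 105813540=-1645.67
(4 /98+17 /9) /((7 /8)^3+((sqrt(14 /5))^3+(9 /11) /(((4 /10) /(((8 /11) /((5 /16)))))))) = 59919548480000 /43090127806257- 882751569920 * sqrt(70) /6155732543751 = 0.19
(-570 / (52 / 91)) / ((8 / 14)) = -13965 / 8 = -1745.62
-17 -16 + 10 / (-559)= -33.02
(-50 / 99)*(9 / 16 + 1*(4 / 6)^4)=-0.38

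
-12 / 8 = -3 / 2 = -1.50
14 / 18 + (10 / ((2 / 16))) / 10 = 79 / 9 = 8.78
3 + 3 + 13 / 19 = 6.68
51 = 51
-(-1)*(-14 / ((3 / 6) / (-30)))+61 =901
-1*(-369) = 369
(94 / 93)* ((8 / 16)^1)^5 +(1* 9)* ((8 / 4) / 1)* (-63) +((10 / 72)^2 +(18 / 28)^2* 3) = -139367423 / 123039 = -1132.71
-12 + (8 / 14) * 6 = -60 / 7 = -8.57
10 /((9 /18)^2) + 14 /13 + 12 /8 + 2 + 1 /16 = 9285 /208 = 44.64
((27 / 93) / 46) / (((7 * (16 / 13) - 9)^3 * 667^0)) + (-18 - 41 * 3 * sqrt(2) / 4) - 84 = -18201273 / 178250 - 123 * sqrt(2) / 4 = -145.60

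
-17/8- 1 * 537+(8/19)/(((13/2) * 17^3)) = -5233872815/9708088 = -539.12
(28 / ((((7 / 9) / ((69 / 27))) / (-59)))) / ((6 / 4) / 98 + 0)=-354629.33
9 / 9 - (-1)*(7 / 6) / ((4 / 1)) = 1.29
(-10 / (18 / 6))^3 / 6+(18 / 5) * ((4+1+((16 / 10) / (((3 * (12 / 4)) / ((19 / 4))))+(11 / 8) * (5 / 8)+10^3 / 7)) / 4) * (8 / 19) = 50.50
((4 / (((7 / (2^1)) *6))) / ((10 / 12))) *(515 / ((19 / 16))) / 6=6592 / 399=16.52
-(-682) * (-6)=-4092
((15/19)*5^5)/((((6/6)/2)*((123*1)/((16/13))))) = 500000/10127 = 49.37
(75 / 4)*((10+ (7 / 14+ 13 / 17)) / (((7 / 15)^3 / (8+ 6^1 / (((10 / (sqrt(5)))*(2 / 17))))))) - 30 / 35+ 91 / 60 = 5817043241 / 349860+ 58168125*sqrt(5) / 5488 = 40327.19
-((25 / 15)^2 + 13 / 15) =-164 / 45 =-3.64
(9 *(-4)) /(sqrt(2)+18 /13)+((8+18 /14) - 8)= 603 - 3042 *sqrt(2) /7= -11.58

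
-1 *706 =-706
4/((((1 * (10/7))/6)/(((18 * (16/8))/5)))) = 3024/25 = 120.96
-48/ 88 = -6/ 11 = -0.55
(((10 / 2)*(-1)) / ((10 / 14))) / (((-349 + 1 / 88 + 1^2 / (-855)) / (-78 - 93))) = -3.43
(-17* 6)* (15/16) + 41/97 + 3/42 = -516751/5432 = -95.13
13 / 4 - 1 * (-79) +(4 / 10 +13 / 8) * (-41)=-31 / 40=-0.78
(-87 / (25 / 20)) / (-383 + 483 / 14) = 696 / 3485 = 0.20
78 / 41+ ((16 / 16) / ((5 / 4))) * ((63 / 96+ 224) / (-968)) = 2725411 / 1587520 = 1.72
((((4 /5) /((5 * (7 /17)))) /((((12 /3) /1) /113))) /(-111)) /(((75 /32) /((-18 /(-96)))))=-3842 /485625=-0.01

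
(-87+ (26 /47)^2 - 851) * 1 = -2071366 /2209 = -937.69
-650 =-650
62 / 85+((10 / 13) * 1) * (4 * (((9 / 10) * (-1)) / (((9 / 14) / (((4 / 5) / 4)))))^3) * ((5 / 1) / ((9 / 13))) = 23102 / 95625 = 0.24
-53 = -53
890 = 890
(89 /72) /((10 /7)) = 623 /720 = 0.87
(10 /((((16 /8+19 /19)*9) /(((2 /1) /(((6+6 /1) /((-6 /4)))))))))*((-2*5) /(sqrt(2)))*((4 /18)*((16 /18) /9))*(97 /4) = 4850*sqrt(2) /19683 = 0.35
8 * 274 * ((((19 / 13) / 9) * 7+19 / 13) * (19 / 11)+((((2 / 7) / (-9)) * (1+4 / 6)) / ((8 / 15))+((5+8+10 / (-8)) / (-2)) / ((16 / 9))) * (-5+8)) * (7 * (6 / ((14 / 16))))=-1808489050 / 3003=-602227.46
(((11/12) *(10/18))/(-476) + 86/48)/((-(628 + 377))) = -92051/51665040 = -0.00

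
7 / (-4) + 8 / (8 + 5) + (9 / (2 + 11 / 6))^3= 7470275 / 632684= 11.81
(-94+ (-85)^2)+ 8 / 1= 7139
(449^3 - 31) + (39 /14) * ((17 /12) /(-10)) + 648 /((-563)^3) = 9045906280275972993 /99933986320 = 90518817.61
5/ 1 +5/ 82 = 415/ 82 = 5.06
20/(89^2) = 20/7921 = 0.00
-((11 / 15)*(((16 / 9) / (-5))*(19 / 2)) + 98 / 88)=40493 / 29700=1.36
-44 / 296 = -11 / 74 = -0.15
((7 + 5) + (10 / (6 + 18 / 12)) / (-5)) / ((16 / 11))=121 / 15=8.07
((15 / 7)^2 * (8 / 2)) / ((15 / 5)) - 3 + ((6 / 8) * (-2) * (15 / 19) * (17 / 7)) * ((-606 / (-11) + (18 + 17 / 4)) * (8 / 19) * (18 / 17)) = -18687447 / 194579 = -96.04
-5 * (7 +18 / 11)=-475 / 11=-43.18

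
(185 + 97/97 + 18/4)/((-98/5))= -1905/196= -9.72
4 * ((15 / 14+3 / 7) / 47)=6 / 47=0.13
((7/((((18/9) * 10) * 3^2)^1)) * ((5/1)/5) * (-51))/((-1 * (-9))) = -119/540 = -0.22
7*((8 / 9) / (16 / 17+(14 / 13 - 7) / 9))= 12376 / 563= 21.98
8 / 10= 4 / 5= 0.80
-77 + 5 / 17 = -1304 / 17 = -76.71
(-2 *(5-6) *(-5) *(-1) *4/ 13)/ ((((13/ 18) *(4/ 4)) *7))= 0.61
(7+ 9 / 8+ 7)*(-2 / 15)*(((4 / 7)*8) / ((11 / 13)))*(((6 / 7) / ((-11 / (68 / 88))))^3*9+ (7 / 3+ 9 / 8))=-655276927409 / 17400755295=-37.66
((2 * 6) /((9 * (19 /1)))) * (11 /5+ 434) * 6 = 17448 /95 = 183.66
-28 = -28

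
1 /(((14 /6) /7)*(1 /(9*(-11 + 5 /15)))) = -288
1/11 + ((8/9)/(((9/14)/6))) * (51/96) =1336/297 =4.50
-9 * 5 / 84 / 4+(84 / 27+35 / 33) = 44771 / 11088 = 4.04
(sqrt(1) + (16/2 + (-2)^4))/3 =25/3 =8.33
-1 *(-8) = 8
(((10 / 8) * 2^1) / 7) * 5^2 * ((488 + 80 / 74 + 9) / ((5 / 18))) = 4146525 / 259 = 16009.75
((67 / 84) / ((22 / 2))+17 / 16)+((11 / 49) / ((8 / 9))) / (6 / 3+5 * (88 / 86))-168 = -36687809 / 219912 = -166.83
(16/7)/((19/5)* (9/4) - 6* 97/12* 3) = -320/19173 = -0.02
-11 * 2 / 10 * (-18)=198 / 5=39.60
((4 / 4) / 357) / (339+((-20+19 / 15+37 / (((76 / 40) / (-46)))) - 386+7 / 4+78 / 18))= -380 / 129614919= -0.00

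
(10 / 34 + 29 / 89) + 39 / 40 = 96527 / 60520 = 1.59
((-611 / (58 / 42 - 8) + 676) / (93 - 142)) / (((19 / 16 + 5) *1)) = -1708720 / 674289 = -2.53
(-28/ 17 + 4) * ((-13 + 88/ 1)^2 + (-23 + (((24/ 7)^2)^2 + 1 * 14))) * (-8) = -108314.02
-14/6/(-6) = 7/18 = 0.39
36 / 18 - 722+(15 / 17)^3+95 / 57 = -10577390 / 14739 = -717.65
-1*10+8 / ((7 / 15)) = 50 / 7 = 7.14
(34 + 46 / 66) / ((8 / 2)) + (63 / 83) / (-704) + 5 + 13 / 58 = 70648103 / 5083584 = 13.90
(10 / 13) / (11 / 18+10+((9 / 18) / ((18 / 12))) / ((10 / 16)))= 900 / 13039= 0.07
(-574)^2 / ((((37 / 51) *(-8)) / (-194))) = 407479443 / 37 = 11012957.92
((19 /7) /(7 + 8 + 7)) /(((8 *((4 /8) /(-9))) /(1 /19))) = -9 /616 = -0.01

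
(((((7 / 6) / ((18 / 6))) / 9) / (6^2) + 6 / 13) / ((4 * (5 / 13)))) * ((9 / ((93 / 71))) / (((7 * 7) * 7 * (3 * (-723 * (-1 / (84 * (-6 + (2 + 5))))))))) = 2490893 / 10674863640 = 0.00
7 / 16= 0.44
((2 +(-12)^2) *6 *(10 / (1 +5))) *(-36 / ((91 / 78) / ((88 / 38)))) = -13875840 / 133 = -104329.62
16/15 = 1.07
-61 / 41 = -1.49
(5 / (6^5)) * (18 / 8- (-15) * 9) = 305 / 3456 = 0.09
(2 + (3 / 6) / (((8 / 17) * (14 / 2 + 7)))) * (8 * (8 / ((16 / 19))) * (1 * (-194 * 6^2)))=-7712955 / 7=-1101850.71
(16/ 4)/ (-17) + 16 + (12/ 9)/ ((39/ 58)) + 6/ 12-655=-2533001/ 3978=-636.75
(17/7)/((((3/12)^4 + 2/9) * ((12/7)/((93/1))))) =303552/521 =582.63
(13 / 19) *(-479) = -6227 / 19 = -327.74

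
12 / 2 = 6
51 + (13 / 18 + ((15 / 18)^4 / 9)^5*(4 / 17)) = 47457369445140202575409 / 917543123840934346752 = 51.72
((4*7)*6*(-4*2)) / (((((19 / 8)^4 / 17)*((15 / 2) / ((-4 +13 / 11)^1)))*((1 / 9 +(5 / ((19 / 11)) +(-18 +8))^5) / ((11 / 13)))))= -82682707968 / 6557858665735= -0.01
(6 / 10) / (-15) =-1 / 25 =-0.04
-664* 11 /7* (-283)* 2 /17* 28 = 972720.94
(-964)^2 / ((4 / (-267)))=-62030508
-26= -26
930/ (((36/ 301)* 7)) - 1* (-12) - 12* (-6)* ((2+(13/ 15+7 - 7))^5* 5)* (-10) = -4696691051/ 6750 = -695806.08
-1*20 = -20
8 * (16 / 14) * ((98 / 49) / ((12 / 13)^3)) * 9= 4394 / 21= 209.24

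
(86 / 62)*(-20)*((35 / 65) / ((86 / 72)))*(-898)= 4525920 / 403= 11230.57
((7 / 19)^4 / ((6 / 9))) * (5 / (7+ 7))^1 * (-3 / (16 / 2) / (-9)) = 1715 / 4170272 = 0.00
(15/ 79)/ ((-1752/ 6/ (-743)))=11145/ 23068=0.48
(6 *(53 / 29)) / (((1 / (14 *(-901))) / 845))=-3389507940 / 29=-116879584.14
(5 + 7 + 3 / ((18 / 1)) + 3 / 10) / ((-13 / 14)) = -2618 / 195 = -13.43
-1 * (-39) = 39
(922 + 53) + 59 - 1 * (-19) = 1053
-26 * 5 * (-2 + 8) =-780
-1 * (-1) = 1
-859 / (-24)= 35.79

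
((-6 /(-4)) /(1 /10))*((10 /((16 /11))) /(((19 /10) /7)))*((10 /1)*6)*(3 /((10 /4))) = 519750 /19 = 27355.26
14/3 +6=32/3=10.67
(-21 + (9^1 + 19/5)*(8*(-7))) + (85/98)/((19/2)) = -3434034/4655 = -737.71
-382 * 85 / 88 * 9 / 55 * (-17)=496791 / 484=1026.43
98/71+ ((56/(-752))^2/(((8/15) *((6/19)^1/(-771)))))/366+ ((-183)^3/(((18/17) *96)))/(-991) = 75424210630327/1213577521792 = 62.15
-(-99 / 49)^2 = -9801 / 2401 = -4.08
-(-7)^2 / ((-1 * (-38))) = -49 / 38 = -1.29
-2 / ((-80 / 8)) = 1 / 5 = 0.20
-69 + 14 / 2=-62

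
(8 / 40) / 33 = 1 / 165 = 0.01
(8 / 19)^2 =64 / 361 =0.18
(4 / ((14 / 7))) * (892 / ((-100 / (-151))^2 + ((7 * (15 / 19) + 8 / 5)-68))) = -3864313480 / 130908183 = -29.52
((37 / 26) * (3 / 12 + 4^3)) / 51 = 9509 / 5304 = 1.79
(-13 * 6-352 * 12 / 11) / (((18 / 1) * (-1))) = 77 / 3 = 25.67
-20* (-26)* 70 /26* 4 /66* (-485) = -1358000 /33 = -41151.52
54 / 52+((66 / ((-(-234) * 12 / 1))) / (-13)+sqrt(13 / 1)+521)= sqrt(13)+3176071 / 6084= 525.64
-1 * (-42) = 42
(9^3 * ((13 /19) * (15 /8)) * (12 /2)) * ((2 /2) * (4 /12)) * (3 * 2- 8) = -142155 /38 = -3740.92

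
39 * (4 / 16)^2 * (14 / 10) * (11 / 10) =3003 / 800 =3.75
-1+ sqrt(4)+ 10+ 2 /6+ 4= 46 /3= 15.33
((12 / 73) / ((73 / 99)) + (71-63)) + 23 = 166387 / 5329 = 31.22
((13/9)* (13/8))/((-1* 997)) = -169/71784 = -0.00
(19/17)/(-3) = -19/51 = -0.37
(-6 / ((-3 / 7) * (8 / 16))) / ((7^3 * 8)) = 1 / 98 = 0.01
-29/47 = -0.62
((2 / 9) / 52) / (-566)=-1 / 132444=-0.00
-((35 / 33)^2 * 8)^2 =-96040000 / 1185921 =-80.98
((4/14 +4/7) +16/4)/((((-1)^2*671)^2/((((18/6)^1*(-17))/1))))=-1734/3151687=-0.00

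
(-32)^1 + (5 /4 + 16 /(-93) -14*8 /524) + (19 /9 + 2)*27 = 3891943 /48732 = 79.86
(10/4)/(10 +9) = 5/38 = 0.13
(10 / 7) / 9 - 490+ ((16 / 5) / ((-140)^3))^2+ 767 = 277.16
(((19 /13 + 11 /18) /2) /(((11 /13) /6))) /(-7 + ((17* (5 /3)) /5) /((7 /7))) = -485 /88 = -5.51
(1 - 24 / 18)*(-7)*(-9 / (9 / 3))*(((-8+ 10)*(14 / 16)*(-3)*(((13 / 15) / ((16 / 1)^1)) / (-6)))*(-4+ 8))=-637 / 480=-1.33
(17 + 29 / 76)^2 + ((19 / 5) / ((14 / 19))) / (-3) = 300.40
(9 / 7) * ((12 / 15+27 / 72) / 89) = 423 / 24920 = 0.02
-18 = -18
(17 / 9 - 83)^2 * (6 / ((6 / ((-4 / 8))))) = -266450 / 81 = -3289.51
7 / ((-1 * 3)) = -7 / 3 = -2.33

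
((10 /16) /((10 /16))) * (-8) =-8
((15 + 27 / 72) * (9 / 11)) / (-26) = -1107 / 2288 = -0.48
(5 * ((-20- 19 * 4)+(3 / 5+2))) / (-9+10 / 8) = 1868 / 31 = 60.26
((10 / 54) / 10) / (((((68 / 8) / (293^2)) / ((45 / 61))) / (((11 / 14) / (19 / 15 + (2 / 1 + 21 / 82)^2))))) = 79371692950 / 4653969929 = 17.05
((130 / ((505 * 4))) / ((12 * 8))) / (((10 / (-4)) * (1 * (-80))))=13 / 3878400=0.00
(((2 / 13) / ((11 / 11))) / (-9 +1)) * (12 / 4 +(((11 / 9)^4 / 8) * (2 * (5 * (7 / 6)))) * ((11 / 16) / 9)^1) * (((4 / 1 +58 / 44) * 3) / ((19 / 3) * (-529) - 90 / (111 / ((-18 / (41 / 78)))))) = 111744090461 / 372496450968576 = 0.00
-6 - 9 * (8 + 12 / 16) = -84.75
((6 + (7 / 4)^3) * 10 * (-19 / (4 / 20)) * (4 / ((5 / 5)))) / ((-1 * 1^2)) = 345325 / 8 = 43165.62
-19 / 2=-9.50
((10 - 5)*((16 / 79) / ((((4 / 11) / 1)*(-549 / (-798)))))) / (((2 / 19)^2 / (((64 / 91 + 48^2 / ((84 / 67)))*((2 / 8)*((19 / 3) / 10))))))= 59956000544 / 563823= 106338.34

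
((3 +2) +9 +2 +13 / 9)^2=24649 / 81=304.31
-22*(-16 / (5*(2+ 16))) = 176 / 45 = 3.91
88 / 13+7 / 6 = 619 / 78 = 7.94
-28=-28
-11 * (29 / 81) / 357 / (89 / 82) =-26158 / 2573613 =-0.01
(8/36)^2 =4/81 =0.05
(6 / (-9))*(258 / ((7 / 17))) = -2924 / 7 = -417.71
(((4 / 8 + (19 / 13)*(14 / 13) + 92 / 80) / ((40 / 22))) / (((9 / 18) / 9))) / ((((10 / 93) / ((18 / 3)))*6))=100328679 / 338000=296.83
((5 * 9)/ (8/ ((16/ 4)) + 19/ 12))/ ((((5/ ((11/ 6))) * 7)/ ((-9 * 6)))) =-10692/ 301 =-35.52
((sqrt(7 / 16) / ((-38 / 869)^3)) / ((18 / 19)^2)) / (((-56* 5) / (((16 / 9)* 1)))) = 656234909* sqrt(7) / 31026240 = 55.96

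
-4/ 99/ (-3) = 4/ 297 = 0.01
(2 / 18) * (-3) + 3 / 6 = 1 / 6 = 0.17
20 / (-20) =-1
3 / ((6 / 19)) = 19 / 2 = 9.50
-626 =-626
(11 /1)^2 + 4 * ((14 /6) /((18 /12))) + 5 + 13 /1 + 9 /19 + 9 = 154.70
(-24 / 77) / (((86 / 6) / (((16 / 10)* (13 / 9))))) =-832 / 16555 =-0.05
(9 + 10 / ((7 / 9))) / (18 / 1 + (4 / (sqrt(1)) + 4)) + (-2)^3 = -1303 / 182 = -7.16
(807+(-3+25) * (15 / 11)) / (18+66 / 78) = 10881 / 245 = 44.41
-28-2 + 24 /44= -324 /11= -29.45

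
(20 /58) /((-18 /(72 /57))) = -40 /1653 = -0.02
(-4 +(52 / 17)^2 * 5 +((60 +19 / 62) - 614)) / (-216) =9154513 / 3870288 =2.37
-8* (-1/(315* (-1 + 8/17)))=-136/2835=-0.05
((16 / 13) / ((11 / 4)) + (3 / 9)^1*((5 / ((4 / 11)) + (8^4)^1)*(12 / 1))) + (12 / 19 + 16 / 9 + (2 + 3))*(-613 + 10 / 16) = 776114923 / 65208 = 11902.14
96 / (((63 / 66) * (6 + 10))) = 44 / 7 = 6.29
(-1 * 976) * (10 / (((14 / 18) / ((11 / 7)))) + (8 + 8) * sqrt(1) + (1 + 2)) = -1874896 / 49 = -38263.18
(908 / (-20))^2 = 51529 / 25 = 2061.16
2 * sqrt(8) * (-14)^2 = 784 * sqrt(2) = 1108.74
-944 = -944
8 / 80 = 1 / 10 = 0.10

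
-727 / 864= -0.84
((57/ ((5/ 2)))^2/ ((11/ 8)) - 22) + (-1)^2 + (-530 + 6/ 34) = -807644/ 4675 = -172.76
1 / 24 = 0.04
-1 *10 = -10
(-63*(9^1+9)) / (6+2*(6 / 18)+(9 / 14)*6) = -23814 / 221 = -107.76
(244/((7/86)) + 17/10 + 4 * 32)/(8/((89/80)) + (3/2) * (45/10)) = 38967582/173705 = 224.33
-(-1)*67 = 67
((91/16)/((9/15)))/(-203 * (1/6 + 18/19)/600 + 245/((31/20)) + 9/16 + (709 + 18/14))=140697375/12891503398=0.01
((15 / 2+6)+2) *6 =93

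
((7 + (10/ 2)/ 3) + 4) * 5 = 190/ 3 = 63.33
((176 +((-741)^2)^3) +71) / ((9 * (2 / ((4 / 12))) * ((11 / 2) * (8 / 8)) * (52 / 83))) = 264231138859776752 / 297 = 889667134208002.53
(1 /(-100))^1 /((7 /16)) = -4 /175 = -0.02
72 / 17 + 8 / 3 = 352 / 51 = 6.90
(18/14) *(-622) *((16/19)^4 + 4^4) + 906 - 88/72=-1676726558663/8210223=-204224.24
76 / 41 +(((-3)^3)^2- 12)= 29473 / 41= 718.85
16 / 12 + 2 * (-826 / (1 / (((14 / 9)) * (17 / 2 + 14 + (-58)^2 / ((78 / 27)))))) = -118958816 / 39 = -3050226.05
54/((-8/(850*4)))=-22950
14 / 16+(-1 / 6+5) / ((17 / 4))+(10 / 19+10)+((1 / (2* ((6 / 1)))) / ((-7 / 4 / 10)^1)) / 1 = 654553 / 54264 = 12.06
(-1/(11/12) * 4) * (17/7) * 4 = -3264/77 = -42.39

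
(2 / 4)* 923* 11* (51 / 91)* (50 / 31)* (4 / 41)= 3983100 / 8897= 447.69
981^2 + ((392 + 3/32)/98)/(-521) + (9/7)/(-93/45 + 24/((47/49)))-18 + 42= 25446126309586139/26440691648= 962385.05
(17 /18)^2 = 289 /324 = 0.89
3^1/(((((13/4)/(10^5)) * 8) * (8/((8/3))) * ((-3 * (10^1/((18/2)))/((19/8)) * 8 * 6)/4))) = -11875/52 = -228.37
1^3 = 1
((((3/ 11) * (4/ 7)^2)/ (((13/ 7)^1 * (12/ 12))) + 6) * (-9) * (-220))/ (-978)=-181620/ 14833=-12.24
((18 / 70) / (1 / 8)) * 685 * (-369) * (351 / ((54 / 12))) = -283905648 / 7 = -40557949.71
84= 84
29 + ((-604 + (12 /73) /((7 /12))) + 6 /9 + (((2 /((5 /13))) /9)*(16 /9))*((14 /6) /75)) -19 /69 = -615065357264 /1070992125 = -574.29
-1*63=-63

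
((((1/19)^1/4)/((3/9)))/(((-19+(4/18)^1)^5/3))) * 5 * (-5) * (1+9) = 66430125/5238622690262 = 0.00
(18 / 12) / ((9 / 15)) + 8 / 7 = 51 / 14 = 3.64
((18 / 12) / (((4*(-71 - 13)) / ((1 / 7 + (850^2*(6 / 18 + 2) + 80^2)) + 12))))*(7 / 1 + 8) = -177685775 / 1568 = -113320.01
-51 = -51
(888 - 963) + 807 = 732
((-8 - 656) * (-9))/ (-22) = -2988/ 11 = -271.64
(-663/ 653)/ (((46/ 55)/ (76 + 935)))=-36866115/ 30038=-1227.32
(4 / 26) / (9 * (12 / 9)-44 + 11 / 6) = -12 / 2353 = -0.01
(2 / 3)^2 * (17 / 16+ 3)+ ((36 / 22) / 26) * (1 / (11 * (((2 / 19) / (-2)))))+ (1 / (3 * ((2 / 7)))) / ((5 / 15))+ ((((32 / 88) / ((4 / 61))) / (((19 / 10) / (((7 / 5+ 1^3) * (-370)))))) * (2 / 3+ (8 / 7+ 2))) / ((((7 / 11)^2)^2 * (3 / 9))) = -3266100701108629 / 18083189124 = -180615.30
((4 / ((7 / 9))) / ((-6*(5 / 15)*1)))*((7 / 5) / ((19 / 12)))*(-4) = 864 / 95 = 9.09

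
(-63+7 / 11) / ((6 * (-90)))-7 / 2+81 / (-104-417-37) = -324977 / 92070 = -3.53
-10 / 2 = -5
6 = 6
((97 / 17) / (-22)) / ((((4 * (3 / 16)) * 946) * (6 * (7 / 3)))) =-97 / 3714942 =-0.00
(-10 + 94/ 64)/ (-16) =273/ 512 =0.53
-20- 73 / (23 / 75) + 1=-5912 / 23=-257.04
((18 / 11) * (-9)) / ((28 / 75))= -6075 / 154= -39.45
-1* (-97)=97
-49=-49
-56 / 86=-28 / 43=-0.65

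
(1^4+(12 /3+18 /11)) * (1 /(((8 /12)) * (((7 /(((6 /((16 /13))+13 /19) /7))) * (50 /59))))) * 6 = 6550947 /819280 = 8.00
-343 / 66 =-5.20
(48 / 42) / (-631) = -8 / 4417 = -0.00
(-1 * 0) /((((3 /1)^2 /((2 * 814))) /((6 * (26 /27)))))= 0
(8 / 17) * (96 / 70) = 384 / 595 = 0.65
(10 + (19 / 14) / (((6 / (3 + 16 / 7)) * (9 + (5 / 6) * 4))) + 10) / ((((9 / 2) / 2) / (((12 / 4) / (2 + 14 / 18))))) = 11817 / 1225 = 9.65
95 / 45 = 19 / 9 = 2.11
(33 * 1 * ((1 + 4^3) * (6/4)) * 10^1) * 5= 160875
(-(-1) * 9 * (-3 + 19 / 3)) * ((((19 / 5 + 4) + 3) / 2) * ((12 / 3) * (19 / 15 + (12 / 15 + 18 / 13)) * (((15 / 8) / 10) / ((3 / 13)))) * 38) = 345249 / 5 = 69049.80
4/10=0.40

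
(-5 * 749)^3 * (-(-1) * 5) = -262618593125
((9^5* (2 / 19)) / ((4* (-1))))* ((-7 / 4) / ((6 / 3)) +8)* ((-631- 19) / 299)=4428675 / 184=24068.89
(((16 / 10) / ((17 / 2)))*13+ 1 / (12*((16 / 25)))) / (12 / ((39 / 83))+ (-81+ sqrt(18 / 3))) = -394237753 / 8467256640 - 7108309*sqrt(6) / 8467256640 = -0.05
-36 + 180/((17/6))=468/17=27.53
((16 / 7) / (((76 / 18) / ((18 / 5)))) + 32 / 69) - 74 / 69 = 20498 / 15295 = 1.34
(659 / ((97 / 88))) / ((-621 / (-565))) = 32765480 / 60237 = 543.94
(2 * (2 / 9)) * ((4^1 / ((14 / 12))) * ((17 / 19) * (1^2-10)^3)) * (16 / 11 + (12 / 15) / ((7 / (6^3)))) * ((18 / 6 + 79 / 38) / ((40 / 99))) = -144429410016 / 442225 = -326597.12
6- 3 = 3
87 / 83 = 1.05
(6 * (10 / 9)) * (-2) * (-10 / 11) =400 / 33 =12.12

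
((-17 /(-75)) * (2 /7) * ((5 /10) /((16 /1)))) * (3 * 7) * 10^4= 425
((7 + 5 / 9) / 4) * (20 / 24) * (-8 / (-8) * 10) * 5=2125 / 27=78.70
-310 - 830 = -1140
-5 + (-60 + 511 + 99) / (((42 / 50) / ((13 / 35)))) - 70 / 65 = 453137 / 1911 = 237.12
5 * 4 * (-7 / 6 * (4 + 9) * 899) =-818090 / 3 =-272696.67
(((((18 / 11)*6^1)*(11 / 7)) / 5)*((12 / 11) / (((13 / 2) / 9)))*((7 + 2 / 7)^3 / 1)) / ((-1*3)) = -1031494176 / 1716715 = -600.85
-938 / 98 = -67 / 7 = -9.57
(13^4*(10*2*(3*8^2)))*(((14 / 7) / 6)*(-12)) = -438696960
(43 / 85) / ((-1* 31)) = -43 / 2635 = -0.02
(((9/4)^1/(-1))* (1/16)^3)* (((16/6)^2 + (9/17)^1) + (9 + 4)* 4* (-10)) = 78391/278528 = 0.28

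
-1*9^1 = -9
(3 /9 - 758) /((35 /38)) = -86374 /105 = -822.61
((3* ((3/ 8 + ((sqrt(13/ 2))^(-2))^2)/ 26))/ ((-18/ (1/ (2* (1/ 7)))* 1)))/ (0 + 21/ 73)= -39347/ 1265472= -0.03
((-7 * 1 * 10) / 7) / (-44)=5 / 22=0.23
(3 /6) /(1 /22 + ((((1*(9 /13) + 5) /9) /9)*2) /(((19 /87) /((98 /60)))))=1100385 /2413423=0.46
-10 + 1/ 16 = -159/ 16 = -9.94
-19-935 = -954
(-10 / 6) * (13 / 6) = -65 / 18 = -3.61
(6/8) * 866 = 1299/2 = 649.50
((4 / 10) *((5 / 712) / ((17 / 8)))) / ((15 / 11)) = 22 / 22695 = 0.00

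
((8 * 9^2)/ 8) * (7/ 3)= 189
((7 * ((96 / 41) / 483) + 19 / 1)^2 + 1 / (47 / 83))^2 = 231515637129954271396 / 1746797198858209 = 132537.22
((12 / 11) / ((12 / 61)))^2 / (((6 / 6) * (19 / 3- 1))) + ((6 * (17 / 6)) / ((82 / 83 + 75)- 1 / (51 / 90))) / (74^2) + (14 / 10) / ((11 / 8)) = 9415572068211 / 1387860329680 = 6.78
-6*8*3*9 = -1296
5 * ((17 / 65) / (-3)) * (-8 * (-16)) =-2176 / 39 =-55.79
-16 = -16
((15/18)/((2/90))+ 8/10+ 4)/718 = 423/7180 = 0.06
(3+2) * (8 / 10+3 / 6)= 13 / 2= 6.50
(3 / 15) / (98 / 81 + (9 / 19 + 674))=1539 / 5199385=0.00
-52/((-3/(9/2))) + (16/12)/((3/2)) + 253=2987/9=331.89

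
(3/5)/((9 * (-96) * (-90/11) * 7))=11/907200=0.00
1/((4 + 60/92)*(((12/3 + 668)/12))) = 23/5992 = 0.00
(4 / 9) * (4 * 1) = 16 / 9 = 1.78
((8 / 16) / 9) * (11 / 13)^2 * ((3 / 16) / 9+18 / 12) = 8833 / 146016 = 0.06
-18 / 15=-1.20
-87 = -87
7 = 7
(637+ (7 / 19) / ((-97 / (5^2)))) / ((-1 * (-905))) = 1173816 / 1667915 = 0.70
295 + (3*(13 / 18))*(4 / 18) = 7978 / 27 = 295.48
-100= -100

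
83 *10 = 830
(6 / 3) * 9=18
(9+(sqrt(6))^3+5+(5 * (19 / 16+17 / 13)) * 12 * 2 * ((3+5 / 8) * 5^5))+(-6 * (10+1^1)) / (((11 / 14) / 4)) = 6 * sqrt(6)+705448649 / 208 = 3391594.74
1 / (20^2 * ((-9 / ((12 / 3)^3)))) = -4 / 225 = -0.02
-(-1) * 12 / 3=4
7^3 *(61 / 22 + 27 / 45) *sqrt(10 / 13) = 127253 *sqrt(130) / 1430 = 1014.62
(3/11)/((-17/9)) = -27/187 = -0.14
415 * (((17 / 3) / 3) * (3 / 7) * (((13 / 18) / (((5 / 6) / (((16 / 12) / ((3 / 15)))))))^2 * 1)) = 19076720 / 1701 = 11215.00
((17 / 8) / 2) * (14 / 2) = 119 / 16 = 7.44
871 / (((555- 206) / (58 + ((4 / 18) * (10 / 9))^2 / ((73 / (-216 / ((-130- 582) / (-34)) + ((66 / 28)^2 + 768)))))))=35559101204198 / 242987065839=146.34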